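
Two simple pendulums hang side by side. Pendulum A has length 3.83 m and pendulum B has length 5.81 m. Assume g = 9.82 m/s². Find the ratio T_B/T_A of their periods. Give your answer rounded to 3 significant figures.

T ∝ √L, so T_B/T_A = √(L_B/L_A) = √(5.81/3.83) = 1.23.

1.23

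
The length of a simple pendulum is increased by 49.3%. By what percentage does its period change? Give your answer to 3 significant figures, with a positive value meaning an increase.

T ∝ √L, so T'/T = √(1.493) = 1.222.
Percentage change in T = (1.222 − 1) × 100% = 22.2%.

22.2%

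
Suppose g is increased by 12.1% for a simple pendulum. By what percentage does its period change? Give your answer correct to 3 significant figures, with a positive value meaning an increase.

T ∝ 1/√g, so T'/T = 1/√(1.121) = 0.9445.
Percentage change in T = (0.9445 − 1) × 100% = -5.55%.

-5.55%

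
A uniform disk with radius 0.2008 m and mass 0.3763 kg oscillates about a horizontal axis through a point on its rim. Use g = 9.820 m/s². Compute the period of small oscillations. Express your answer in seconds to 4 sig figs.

I_cm = ½mr² = 0.0075863 kg·m². The pivot is at distance d = 0.2008 m from the centre of mass.
By the parallel-axis theorem, I = I_cm + md² = 0.0075863 + 0.015173 = 0.022759 kg·m².
T = 2π√(I/(mgd)) = 2π√(0.022759/(0.3763 × 9.820 × 0.2008)) = 1.100 s.

1.100 s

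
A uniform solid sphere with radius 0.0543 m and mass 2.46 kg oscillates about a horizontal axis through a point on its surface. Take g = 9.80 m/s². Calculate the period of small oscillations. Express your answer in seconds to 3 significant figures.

I_cm = (2/5)mr² = 0.002901 kg·m². The pivot is at distance d = 0.0543 m from the centre of mass.
By the parallel-axis theorem, I = I_cm + md² = 0.002901 + 0.007253 = 0.01015 kg·m².
T = 2π√(I/(mgd)) = 2π√(0.01015/(2.46 × 9.80 × 0.0543)) = 0.553 s.

0.553 s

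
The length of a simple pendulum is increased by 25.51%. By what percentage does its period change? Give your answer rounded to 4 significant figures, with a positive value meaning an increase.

12.03%

T ∝ √L, so T'/T = √(1.2551) = 1.1203.
Percentage change in T = (1.1203 − 1) × 100% = 12.03%.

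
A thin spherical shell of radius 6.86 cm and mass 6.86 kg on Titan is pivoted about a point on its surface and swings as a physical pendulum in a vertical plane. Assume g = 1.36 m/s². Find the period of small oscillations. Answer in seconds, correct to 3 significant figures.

I_cm = (2/3)mr² = 0.02152 kg·m². The pivot is at distance d = 0.0686 m from the centre of mass.
By the parallel-axis theorem, I = I_cm + md² = 0.02152 + 0.03228 = 0.05380 kg·m².
T = 2π√(I/(mgd)) = 2π√(0.05380/(6.86 × 1.36 × 0.0686)) = 1.82 s.

1.82 s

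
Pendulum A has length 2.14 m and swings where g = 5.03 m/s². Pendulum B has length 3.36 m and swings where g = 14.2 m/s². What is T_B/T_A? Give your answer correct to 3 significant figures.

0.746

T = 2π√(L/g), so T_B/T_A = √((L_B/g_B)/(L_A/g_A)) = √((3.36/14.2)/(2.14/5.03)) = 0.746.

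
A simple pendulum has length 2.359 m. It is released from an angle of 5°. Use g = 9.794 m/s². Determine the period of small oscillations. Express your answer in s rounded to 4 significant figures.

3.084 s

T = 2π√(L/g) = 2π√(2.359/9.794) = 2π × 0.49078 = 3.084 s.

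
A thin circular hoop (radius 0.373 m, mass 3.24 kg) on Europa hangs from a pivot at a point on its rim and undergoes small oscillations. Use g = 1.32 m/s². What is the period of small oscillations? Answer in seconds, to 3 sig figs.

I_cm = mr² = 0.4508 kg·m². The pivot is at distance d = 0.373 m from the centre of mass.
By the parallel-axis theorem, I = I_cm + md² = 0.4508 + 0.4508 = 0.9016 kg·m².
T = 2π√(I/(mgd)) = 2π√(0.9016/(3.24 × 1.32 × 0.373)) = 4.72 s.

4.72 s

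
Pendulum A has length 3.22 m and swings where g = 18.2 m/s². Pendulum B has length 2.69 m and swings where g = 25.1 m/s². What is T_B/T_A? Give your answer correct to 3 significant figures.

T = 2π√(L/g), so T_B/T_A = √((L_B/g_B)/(L_A/g_A)) = √((2.69/25.1)/(3.22/18.2)) = 0.778.

0.778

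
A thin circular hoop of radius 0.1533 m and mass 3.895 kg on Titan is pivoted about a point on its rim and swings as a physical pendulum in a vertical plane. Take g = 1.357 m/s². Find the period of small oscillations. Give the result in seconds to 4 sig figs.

2.987 s

I_cm = mr² = 0.091536 kg·m². The pivot is at distance d = 0.1533 m from the centre of mass.
By the parallel-axis theorem, I = I_cm + md² = 0.091536 + 0.091536 = 0.18307 kg·m².
T = 2π√(I/(mgd)) = 2π√(0.18307/(3.895 × 1.357 × 0.1533)) = 2.987 s.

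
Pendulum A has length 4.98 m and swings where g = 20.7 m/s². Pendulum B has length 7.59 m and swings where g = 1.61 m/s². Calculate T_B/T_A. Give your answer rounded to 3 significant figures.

T = 2π√(L/g), so T_B/T_A = √((L_B/g_B)/(L_A/g_A)) = √((7.59/1.61)/(4.98/20.7)) = 4.43.

4.43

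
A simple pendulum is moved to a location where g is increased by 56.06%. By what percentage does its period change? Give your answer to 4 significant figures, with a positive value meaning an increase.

T ∝ 1/√g, so T'/T = 1/√(1.5606) = 0.80049.
Percentage change in T = (0.80049 − 1) × 100% = -19.95%.

-19.95%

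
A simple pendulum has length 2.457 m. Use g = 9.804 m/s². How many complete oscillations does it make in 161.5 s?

T = 2π√(L/g) = 2π√(2.457/9.804) = 3.1454 s.
Number of complete oscillations = ⌊161.5/3.1454⌋ = ⌊51.344⌋ = 51.

51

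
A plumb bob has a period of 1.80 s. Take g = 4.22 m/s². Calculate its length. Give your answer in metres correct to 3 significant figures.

From T = 2π√(L/g), L = gT²/(4π²) = 4.22 × 1.800²/(4π²) = 0.346 m.

0.346 m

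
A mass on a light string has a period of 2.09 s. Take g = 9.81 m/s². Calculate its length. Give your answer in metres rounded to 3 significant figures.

From T = 2π√(L/g), L = gT²/(4π²) = 9.81 × 2.090²/(4π²) = 1.09 m.

1.09 m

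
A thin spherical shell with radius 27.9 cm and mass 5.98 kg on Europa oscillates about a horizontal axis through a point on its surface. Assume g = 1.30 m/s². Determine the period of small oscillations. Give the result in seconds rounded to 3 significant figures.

I_cm = (2/3)mr² = 0.3103 kg·m². The pivot is at distance d = 0.279 m from the centre of mass.
By the parallel-axis theorem, I = I_cm + md² = 0.3103 + 0.4655 = 0.7758 kg·m².
T = 2π√(I/(mgd)) = 2π√(0.7758/(5.98 × 1.30 × 0.279)) = 3.76 s.

3.76 s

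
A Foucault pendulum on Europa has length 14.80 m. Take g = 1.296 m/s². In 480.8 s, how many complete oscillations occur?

T = 2π√(L/g) = 2π√(14.80/1.296) = 21.233 s.
Number of complete oscillations = ⌊480.8/21.233⌋ = ⌊22.644⌋ = 22.

22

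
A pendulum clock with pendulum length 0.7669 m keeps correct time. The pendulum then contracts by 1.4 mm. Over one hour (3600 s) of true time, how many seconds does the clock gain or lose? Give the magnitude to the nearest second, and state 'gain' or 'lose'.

T ∝ √L, so T'/T = √(0.76550/0.7669) = 0.999087.
In 3600 s of true time the clock registers 3600/0.999087 = 3603.3 s, so it gains 3 s.

gain 3 s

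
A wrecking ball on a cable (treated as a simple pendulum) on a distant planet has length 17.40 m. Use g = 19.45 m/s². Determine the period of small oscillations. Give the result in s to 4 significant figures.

T = 2π√(L/g) = 2π√(17.40/19.45) = 2π × 0.94583 = 5.943 s.

5.943 s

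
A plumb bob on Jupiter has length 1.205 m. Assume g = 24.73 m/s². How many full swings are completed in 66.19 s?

47

T = 2π√(L/g) = 2π√(1.205/24.73) = 1.3870 s.
Number of complete oscillations = ⌊66.19/1.3870⌋ = ⌊47.723⌋ = 47.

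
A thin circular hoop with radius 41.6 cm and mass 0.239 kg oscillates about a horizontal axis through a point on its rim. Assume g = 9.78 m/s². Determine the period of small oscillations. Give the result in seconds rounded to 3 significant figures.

1.83 s

I_cm = mr² = 0.04136 kg·m². The pivot is at distance d = 0.416 m from the centre of mass.
By the parallel-axis theorem, I = I_cm + md² = 0.04136 + 0.04136 = 0.08272 kg·m².
T = 2π√(I/(mgd)) = 2π√(0.08272/(0.239 × 9.78 × 0.416)) = 1.83 s.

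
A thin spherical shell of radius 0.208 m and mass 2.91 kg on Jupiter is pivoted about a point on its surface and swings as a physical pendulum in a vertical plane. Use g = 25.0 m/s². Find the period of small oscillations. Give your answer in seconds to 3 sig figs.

I_cm = (2/3)mr² = 0.08393 kg·m². The pivot is at distance d = 0.208 m from the centre of mass.
By the parallel-axis theorem, I = I_cm + md² = 0.08393 + 0.1259 = 0.2098 kg·m².
T = 2π√(I/(mgd)) = 2π√(0.2098/(2.91 × 25.0 × 0.208)) = 0.740 s.

0.740 s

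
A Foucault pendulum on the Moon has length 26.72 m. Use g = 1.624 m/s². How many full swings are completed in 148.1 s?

T = 2π√(L/g) = 2π√(26.72/1.624) = 25.486 s.
Number of complete oscillations = ⌊148.1/25.486⌋ = ⌊5.8110⌋ = 5.

5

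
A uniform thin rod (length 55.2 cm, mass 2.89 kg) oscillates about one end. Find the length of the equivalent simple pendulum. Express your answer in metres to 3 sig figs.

The equivalent simple-pendulum length is L_eq = I/(md), where I is about the pivot and d = 0.2760 m.
I_cm = (1/12)mL² = 0.07338 kg·m², so I = I_cm + md² = 0.07338 + 0.2201 = 0.2935 kg·m².
L_eq = 0.2935/(2.89 × 0.2760) = 0.368 m.

0.368 m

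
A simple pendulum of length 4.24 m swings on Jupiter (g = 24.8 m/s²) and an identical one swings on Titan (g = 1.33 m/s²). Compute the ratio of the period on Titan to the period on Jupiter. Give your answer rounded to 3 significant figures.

4.32

T ∝ 1/√g, so T₂/T₁ = √(g₁/g₂) = √(24.8/1.33) = 4.32.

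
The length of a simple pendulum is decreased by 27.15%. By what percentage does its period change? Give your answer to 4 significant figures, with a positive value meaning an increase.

T ∝ √L, so T'/T = √(0.72850) = 0.85352.
Percentage change in T = (0.85352 − 1) × 100% = -14.65%.

-14.65%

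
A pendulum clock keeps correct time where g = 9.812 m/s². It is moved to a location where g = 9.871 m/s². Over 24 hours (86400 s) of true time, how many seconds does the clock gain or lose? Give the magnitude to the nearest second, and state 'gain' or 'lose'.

gain 259 s

The clock's period scales as T ∝ 1/√g, so T'/T = √(9.812/9.871) = 0.997007.
In 86400 s of true time the clock registers 86400/0.997007 = 86659.4 s, so it gains 259 s.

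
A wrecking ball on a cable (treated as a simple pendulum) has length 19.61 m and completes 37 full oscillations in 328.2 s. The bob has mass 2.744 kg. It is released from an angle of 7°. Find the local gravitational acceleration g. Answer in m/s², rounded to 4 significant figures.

T = 328.2/37 = 8.8703 s.
From T = 2π√(L/g), g = 4π²L/T² = 4π² × 19.61/8.8703² = 9.839 m/s².

9.839 m/s²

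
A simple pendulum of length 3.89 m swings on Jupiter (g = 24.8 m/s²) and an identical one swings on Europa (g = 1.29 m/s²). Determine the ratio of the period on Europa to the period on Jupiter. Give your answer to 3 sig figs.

T ∝ 1/√g, so T₂/T₁ = √(g₁/g₂) = √(24.8/1.29) = 4.38.

4.38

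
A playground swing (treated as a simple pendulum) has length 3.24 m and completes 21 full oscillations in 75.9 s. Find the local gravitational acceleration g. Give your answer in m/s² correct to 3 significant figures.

T = 75.9/21 = 3.614 s.
From T = 2π√(L/g), g = 4π²L/T² = 4π² × 3.24/3.614² = 9.79 m/s².

9.79 m/s²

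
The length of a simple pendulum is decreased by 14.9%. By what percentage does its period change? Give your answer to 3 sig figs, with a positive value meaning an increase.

T ∝ √L, so T'/T = √(0.8510) = 0.9225.
Percentage change in T = (0.9225 − 1) × 100% = -7.75%.

-7.75%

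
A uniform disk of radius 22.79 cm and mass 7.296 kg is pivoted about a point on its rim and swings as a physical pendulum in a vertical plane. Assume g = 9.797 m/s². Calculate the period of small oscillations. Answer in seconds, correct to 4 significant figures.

I_cm = ½mr² = 0.18947 kg·m². The pivot is at distance d = 0.2279 m from the centre of mass.
By the parallel-axis theorem, I = I_cm + md² = 0.18947 + 0.37894 = 0.56841 kg·m².
T = 2π√(I/(mgd)) = 2π√(0.56841/(7.296 × 9.797 × 0.2279)) = 1.174 s.

1.174 s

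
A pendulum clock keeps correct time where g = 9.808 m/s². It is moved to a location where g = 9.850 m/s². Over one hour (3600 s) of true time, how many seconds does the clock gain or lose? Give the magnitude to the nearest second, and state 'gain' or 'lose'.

gain 8 s

The clock's period scales as T ∝ 1/√g, so T'/T = √(9.808/9.850) = 0.997866.
In 3600 s of true time the clock registers 3600/0.997866 = 3607.7 s, so it gains 8 s.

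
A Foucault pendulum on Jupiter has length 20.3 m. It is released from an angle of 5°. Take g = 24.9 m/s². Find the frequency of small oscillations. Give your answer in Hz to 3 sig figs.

T = 2π√(L/g) = 2π√(20.3/24.9) = 5.673 s, so f = 1/T = 0.176 Hz.

0.176 Hz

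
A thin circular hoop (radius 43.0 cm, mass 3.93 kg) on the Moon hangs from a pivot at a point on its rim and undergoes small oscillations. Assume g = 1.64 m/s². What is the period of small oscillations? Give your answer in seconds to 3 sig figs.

I_cm = mr² = 0.7267 kg·m². The pivot is at distance d = 0.430 m from the centre of mass.
By the parallel-axis theorem, I = I_cm + md² = 0.7267 + 0.7267 = 1.453 kg·m².
T = 2π√(I/(mgd)) = 2π√(1.453/(3.93 × 1.64 × 0.430)) = 4.55 s.

4.55 s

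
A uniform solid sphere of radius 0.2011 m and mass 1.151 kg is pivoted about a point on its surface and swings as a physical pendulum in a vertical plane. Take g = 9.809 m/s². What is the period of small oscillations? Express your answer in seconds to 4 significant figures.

1.064 s

I_cm = (2/5)mr² = 0.018619 kg·m². The pivot is at distance d = 0.2011 m from the centre of mass.
By the parallel-axis theorem, I = I_cm + md² = 0.018619 + 0.046548 = 0.065167 kg·m².
T = 2π√(I/(mgd)) = 2π√(0.065167/(1.151 × 9.809 × 0.2011)) = 1.064 s.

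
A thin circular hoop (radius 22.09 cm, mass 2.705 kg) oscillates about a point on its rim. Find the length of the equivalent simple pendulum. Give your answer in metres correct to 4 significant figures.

0.4418 m

The equivalent simple-pendulum length is L_eq = I/(md), where I is about the pivot and d = 0.22090 m.
I_cm = mR² = 0.13200 kg·m², so I = I_cm + md² = 0.13200 + 0.13200 = 0.26399 kg·m².
L_eq = 0.26399/(2.705 × 0.22090) = 0.4418 m.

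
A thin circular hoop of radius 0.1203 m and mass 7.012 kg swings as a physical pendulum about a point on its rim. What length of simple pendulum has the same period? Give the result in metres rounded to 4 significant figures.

0.2406 m

The equivalent simple-pendulum length is L_eq = I/(md), where I is about the pivot and d = 0.12030 m.
I_cm = mR² = 0.10148 kg·m², so I = I_cm + md² = 0.10148 + 0.10148 = 0.20296 kg·m².
L_eq = 0.20296/(7.012 × 0.12030) = 0.2406 m.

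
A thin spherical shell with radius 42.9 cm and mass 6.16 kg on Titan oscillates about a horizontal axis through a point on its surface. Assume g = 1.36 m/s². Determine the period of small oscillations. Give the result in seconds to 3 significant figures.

I_cm = (2/3)mr² = 0.7558 kg·m². The pivot is at distance d = 0.429 m from the centre of mass.
By the parallel-axis theorem, I = I_cm + md² = 0.7558 + 1.134 = 1.889 kg·m².
T = 2π√(I/(mgd)) = 2π√(1.889/(6.16 × 1.36 × 0.429)) = 4.56 s.

4.56 s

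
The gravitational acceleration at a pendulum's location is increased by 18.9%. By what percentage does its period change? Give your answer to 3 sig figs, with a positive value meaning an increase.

-8.29%

T ∝ 1/√g, so T'/T = 1/√(1.189) = 0.9171.
Percentage change in T = (0.9171 − 1) × 100% = -8.29%.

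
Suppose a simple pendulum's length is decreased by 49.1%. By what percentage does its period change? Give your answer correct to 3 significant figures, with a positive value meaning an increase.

T ∝ √L, so T'/T = √(0.5090) = 0.7134.
Percentage change in T = (0.7134 − 1) × 100% = -28.7%.

-28.7%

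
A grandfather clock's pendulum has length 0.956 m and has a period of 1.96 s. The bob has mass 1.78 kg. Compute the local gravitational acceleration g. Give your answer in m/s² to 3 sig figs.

9.82 m/s²

From T = 2π√(L/g), g = 4π²L/T² = 4π² × 0.956/1.960² = 9.82 m/s².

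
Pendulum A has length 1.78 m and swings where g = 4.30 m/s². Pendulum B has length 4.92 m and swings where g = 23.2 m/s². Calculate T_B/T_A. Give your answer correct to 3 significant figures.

T = 2π√(L/g), so T_B/T_A = √((L_B/g_B)/(L_A/g_A)) = √((4.92/23.2)/(1.78/4.30)) = 0.716.

0.716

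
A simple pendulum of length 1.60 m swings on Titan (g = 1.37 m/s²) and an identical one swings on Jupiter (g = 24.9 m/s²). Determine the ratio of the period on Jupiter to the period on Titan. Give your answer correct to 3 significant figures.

0.235

T ∝ 1/√g, so T₂/T₁ = √(g₁/g₂) = √(1.37/24.9) = 0.235.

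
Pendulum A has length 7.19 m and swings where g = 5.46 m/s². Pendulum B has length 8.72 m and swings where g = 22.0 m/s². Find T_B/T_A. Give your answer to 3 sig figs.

0.549

T = 2π√(L/g), so T_B/T_A = √((L_B/g_B)/(L_A/g_A)) = √((8.72/22.0)/(7.19/5.46)) = 0.549.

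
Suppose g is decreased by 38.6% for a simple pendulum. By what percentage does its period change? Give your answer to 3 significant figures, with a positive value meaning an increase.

27.6%

T ∝ 1/√g, so T'/T = 1/√(0.6140) = 1.276.
Percentage change in T = (1.276 − 1) × 100% = 27.6%.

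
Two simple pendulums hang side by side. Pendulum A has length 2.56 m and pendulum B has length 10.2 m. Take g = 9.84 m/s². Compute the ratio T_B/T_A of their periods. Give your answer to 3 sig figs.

T ∝ √L, so T_B/T_A = √(L_B/L_A) = √(10.2/2.56) = 2.00.

2.00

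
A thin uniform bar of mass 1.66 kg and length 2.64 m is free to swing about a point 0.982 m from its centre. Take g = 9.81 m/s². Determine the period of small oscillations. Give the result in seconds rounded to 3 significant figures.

For a physical pendulum T = 2π√(I/(mgd)), with d = 0.9820 m from pivot to centre of mass.
I_cm = mL²/12 = 1.66 × 2.64²/12 = 0.9641 kg·m²; I = I_cm + md² = 0.9641 + 1.66 × 0.9820² = 2.565 kg·m².
T = 2π√(2.565/(1.66 × 9.81 × 0.9820)) = 2.52 s.

2.52 s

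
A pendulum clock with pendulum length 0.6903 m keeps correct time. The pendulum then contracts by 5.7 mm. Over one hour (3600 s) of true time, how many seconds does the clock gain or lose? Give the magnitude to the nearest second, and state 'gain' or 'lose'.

gain 15 s

T ∝ √L, so T'/T = √(0.68460/0.6903) = 0.995863.
In 3600 s of true time the clock registers 3600/0.995863 = 3615.0 s, so it gains 15 s.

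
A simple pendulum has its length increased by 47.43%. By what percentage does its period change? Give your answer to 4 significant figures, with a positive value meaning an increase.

21.42%

T ∝ √L, so T'/T = √(1.4743) = 1.2142.
Percentage change in T = (1.2142 − 1) × 100% = 21.42%.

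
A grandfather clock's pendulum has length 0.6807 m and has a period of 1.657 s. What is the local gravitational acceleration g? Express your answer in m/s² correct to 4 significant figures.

9.787 m/s²

From T = 2π√(L/g), g = 4π²L/T² = 4π² × 0.6807/1.6570² = 9.787 m/s².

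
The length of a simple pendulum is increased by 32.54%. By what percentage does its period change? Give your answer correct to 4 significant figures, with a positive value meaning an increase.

15.13%

T ∝ √L, so T'/T = √(1.3254) = 1.1513.
Percentage change in T = (1.1513 − 1) × 100% = 15.13%.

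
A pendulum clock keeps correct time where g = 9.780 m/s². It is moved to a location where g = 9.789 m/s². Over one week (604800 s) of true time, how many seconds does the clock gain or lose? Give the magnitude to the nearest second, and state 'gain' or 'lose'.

The clock's period scales as T ∝ 1/√g, so T'/T = √(9.780/9.789) = 0.999540.
In 604800 s of true time the clock registers 604800/0.999540 = 605078.2 s, so it gains 278 s.

gain 278 s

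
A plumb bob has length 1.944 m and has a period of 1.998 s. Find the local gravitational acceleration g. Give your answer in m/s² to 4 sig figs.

19.22 m/s²

From T = 2π√(L/g), g = 4π²L/T² = 4π² × 1.944/1.9980² = 19.22 m/s².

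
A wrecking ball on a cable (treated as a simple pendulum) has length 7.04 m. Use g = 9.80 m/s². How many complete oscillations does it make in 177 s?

T = 2π√(L/g) = 2π√(7.04/9.80) = 5.325 s.
Number of complete oscillations = ⌊177/5.325⌋ = ⌊33.24⌋ = 33.

33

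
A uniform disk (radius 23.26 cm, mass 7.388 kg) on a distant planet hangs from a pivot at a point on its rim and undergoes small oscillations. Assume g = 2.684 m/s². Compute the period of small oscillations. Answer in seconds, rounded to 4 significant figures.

2.265 s

I_cm = ½mr² = 0.19986 kg·m². The pivot is at distance d = 0.2326 m from the centre of mass.
By the parallel-axis theorem, I = I_cm + md² = 0.19986 + 0.39971 = 0.59957 kg·m².
T = 2π√(I/(mgd)) = 2π√(0.59957/(7.388 × 2.684 × 0.2326)) = 2.265 s.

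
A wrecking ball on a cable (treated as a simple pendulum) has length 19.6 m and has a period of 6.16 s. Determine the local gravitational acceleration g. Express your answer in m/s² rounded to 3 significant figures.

20.4 m/s²

From T = 2π√(L/g), g = 4π²L/T² = 4π² × 19.6/6.160² = 20.4 m/s².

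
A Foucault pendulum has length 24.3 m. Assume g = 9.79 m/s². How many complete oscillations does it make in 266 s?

26

T = 2π√(L/g) = 2π√(24.3/9.79) = 9.899 s.
Number of complete oscillations = ⌊266/9.899⌋ = ⌊26.87⌋ = 26.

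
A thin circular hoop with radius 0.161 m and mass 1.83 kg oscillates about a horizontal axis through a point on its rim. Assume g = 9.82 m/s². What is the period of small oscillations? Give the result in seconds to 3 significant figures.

I_cm = mr² = 0.04744 kg·m². The pivot is at distance d = 0.161 m from the centre of mass.
By the parallel-axis theorem, I = I_cm + md² = 0.04744 + 0.04744 = 0.09487 kg·m².
T = 2π√(I/(mgd)) = 2π√(0.09487/(1.83 × 9.82 × 0.161)) = 1.14 s.

1.14 s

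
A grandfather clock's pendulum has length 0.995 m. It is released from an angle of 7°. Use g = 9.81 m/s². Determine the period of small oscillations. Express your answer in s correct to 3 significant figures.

2.00 s

T = 2π√(L/g) = 2π√(0.995/9.81) = 2π × 0.3185 = 2.00 s.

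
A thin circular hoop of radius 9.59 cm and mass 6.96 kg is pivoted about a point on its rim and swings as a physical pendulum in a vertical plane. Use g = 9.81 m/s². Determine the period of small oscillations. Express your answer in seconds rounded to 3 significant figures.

0.879 s

I_cm = mr² = 0.06401 kg·m². The pivot is at distance d = 0.0959 m from the centre of mass.
By the parallel-axis theorem, I = I_cm + md² = 0.06401 + 0.06401 = 0.1280 kg·m².
T = 2π√(I/(mgd)) = 2π√(0.1280/(6.96 × 9.81 × 0.0959)) = 0.879 s.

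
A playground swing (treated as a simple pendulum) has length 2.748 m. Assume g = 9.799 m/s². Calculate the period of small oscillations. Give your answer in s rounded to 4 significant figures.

T = 2π√(L/g) = 2π√(2.748/9.799) = 2π × 0.52956 = 3.327 s.

3.327 s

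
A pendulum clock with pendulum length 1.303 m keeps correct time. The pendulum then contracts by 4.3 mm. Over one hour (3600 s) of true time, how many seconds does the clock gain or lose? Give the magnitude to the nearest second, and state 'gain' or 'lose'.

gain 6 s

T ∝ √L, so T'/T = √(1.29870/1.303) = 0.998349.
In 3600 s of true time the clock registers 3600/0.998349 = 3606.0 s, so it gains 6 s.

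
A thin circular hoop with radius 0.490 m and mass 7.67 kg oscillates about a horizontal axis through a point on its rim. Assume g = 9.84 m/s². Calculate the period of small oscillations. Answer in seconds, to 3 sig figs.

I_cm = mr² = 1.842 kg·m². The pivot is at distance d = 0.490 m from the centre of mass.
By the parallel-axis theorem, I = I_cm + md² = 1.842 + 1.842 = 3.683 kg·m².
T = 2π√(I/(mgd)) = 2π√(3.683/(7.67 × 9.84 × 0.490)) = 1.98 s.

1.98 s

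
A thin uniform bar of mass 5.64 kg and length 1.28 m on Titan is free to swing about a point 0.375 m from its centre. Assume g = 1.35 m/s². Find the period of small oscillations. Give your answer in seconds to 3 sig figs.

For a physical pendulum T = 2π√(I/(mgd)), with d = 0.3750 m from pivot to centre of mass.
I_cm = mL²/12 = 5.64 × 1.28²/12 = 0.7700 kg·m²; I = I_cm + md² = 0.7700 + 5.64 × 0.3750² = 1.563 kg·m².
T = 2π√(1.563/(5.64 × 1.35 × 0.3750)) = 4.65 s.

4.65 s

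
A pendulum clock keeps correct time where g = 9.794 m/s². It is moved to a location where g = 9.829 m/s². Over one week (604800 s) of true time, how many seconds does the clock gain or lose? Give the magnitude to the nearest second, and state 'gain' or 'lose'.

gain 1080 s

The clock's period scales as T ∝ 1/√g, so T'/T = √(9.794/9.829) = 0.998218.
In 604800 s of true time the clock registers 604800/0.998218 = 605879.7 s, so it gains 1080 s.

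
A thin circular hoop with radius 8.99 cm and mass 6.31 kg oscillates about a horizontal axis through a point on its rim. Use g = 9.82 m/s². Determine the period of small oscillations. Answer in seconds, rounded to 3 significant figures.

0.850 s

I_cm = mr² = 0.05100 kg·m². The pivot is at distance d = 0.0899 m from the centre of mass.
By the parallel-axis theorem, I = I_cm + md² = 0.05100 + 0.05100 = 0.1020 kg·m².
T = 2π√(I/(mgd)) = 2π√(0.1020/(6.31 × 9.82 × 0.0899)) = 0.850 s.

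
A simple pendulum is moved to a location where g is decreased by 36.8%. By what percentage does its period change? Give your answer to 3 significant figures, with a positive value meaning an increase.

25.8%

T ∝ 1/√g, so T'/T = 1/√(0.6320) = 1.258.
Percentage change in T = (1.258 − 1) × 100% = 25.8%.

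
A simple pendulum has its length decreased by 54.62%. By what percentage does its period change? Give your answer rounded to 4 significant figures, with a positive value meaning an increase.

-32.64%

T ∝ √L, so T'/T = √(0.45380) = 0.67365.
Percentage change in T = (0.67365 − 1) × 100% = -32.64%.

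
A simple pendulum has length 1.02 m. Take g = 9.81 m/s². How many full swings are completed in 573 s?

282

T = 2π√(L/g) = 2π√(1.02/9.81) = 2.026 s.
Number of complete oscillations = ⌊573/2.026⌋ = ⌊282.8⌋ = 282.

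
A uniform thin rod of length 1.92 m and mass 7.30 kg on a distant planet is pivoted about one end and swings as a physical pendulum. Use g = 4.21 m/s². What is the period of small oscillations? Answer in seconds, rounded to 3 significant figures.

3.46 s

For a physical pendulum T = 2π√(I/(mgd)), with d = 0.9600 m from pivot to centre of mass.
I_cm = mL²/12 = 7.30 × 1.92²/12 = 2.243 kg·m²; I = I_cm + md² = 2.243 + 7.30 × 0.9600² = 8.970 kg·m².
T = 2π√(8.970/(7.30 × 4.21 × 0.9600)) = 3.46 s.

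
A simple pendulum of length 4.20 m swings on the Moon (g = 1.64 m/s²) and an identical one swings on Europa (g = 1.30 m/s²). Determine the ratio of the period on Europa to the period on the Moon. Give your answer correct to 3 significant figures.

T ∝ 1/√g, so T₂/T₁ = √(g₁/g₂) = √(1.64/1.30) = 1.12.

1.12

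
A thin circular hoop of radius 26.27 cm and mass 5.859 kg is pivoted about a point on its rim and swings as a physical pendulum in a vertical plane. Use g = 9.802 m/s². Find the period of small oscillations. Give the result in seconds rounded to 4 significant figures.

1.455 s

I_cm = mr² = 0.40434 kg·m². The pivot is at distance d = 0.2627 m from the centre of mass.
By the parallel-axis theorem, I = I_cm + md² = 0.40434 + 0.40434 = 0.80867 kg·m².
T = 2π√(I/(mgd)) = 2π√(0.80867/(5.859 × 9.802 × 0.2627)) = 1.455 s.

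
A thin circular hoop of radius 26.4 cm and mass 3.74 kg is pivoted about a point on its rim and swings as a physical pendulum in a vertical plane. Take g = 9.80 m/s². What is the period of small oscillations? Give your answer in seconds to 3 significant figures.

1.46 s

I_cm = mr² = 0.2607 kg·m². The pivot is at distance d = 0.264 m from the centre of mass.
By the parallel-axis theorem, I = I_cm + md² = 0.2607 + 0.2607 = 0.5213 kg·m².
T = 2π√(I/(mgd)) = 2π√(0.5213/(3.74 × 9.80 × 0.264)) = 1.46 s.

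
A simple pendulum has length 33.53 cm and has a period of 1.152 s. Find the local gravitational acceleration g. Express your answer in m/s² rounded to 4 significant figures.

From T = 2π√(L/g), g = 4π²L/T² = 4π² × 0.3353/1.1520² = 9.974 m/s².

9.974 m/s²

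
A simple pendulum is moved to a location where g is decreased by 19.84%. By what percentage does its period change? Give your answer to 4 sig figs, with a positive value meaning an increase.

11.69%

T ∝ 1/√g, so T'/T = 1/√(0.80160) = 1.1169.
Percentage change in T = (1.1169 − 1) × 100% = 11.69%.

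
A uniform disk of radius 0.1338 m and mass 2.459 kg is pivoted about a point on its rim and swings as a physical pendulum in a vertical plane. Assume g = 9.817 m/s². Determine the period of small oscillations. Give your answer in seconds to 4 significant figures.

0.8984 s

I_cm = ½mr² = 0.022011 kg·m². The pivot is at distance d = 0.1338 m from the centre of mass.
By the parallel-axis theorem, I = I_cm + md² = 0.022011 + 0.044022 = 0.066033 kg·m².
T = 2π√(I/(mgd)) = 2π√(0.066033/(2.459 × 9.817 × 0.1338)) = 0.8984 s.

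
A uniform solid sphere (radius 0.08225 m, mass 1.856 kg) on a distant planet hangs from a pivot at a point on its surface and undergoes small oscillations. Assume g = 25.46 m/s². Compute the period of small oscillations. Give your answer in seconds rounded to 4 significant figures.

I_cm = (2/5)mr² = 0.0050224 kg·m². The pivot is at distance d = 0.08225 m from the centre of mass.
By the parallel-axis theorem, I = I_cm + md² = 0.0050224 + 0.012556 = 0.017578 kg·m².
T = 2π√(I/(mgd)) = 2π√(0.017578/(1.856 × 25.46 × 0.08225)) = 0.4226 s.

0.4226 s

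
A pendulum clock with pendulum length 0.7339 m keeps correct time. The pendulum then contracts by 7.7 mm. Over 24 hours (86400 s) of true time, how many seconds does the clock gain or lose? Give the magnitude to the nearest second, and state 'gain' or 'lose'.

T ∝ √L, so T'/T = √(0.72620/0.7339) = 0.994740.
In 86400 s of true time the clock registers 86400/0.994740 = 86856.8 s, so it gains 457 s.

gain 457 s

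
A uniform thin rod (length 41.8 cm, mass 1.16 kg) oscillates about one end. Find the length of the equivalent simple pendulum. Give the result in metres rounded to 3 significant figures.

The equivalent simple-pendulum length is L_eq = I/(md), where I is about the pivot and d = 0.2090 m.
I_cm = (1/12)mL² = 0.01689 kg·m², so I = I_cm + md² = 0.01689 + 0.05067 = 0.06756 kg·m².
L_eq = 0.06756/(1.16 × 0.2090) = 0.279 m.

0.279 m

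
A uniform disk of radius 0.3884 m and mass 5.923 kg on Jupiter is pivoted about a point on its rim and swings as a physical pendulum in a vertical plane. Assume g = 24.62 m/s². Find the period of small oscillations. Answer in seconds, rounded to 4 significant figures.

I_cm = ½mr² = 0.44676 kg·m². The pivot is at distance d = 0.3884 m from the centre of mass.
By the parallel-axis theorem, I = I_cm + md² = 0.44676 + 0.89351 = 1.3403 kg·m².
T = 2π√(I/(mgd)) = 2π√(1.3403/(5.923 × 24.62 × 0.3884)) = 0.9665 s.

0.9665 s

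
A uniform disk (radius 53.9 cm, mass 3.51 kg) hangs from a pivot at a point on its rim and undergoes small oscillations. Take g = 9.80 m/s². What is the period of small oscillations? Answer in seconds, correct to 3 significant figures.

1.80 s

I_cm = ½mr² = 0.5099 kg·m². The pivot is at distance d = 0.539 m from the centre of mass.
By the parallel-axis theorem, I = I_cm + md² = 0.5099 + 1.020 = 1.530 kg·m².
T = 2π√(I/(mgd)) = 2π√(1.530/(3.51 × 9.80 × 0.539)) = 1.80 s.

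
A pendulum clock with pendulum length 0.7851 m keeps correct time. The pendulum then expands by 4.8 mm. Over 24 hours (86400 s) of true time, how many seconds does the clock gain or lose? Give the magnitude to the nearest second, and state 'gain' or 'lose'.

T ∝ √L, so T'/T = √(0.78990/0.7851) = 1.00305.
In 86400 s of true time the clock registers 86400/1.00305 = 86137.1 s, so it loses 263 s.

lose 263 s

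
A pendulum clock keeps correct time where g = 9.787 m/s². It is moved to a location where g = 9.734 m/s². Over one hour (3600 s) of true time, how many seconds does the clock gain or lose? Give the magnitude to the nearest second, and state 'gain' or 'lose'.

lose 10 s

The clock's period scales as T ∝ 1/√g, so T'/T = √(9.787/9.734) = 1.00272.
In 3600 s of true time the clock registers 3600/1.00272 = 3590.2 s, so it loses 10 s.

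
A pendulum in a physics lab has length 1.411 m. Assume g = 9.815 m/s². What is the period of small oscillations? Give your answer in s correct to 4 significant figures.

2.382 s

T = 2π√(L/g) = 2π√(1.411/9.815) = 2π × 0.37916 = 2.382 s.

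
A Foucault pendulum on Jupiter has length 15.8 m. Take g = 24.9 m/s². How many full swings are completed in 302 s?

T = 2π√(L/g) = 2π√(15.8/24.9) = 5.005 s.
Number of complete oscillations = ⌊302/5.005⌋ = ⌊60.34⌋ = 60.

60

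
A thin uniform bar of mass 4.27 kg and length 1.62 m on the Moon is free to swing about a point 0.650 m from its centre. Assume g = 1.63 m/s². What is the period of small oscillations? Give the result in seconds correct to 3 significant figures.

4.89 s

For a physical pendulum T = 2π√(I/(mgd)), with d = 0.6500 m from pivot to centre of mass.
I_cm = mL²/12 = 4.27 × 1.62²/12 = 0.9338 kg·m²; I = I_cm + md² = 0.9338 + 4.27 × 0.6500² = 2.738 kg·m².
T = 2π√(2.738/(4.27 × 1.63 × 0.6500)) = 4.89 s.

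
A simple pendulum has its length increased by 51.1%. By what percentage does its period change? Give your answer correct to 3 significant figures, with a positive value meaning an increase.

T ∝ √L, so T'/T = √(1.511) = 1.229.
Percentage change in T = (1.229 − 1) × 100% = 22.9%.

22.9%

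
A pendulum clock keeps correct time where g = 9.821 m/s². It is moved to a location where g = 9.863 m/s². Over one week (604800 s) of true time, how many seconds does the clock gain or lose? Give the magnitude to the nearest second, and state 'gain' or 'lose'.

gain 1292 s

The clock's period scales as T ∝ 1/√g, so T'/T = √(9.821/9.863) = 0.997869.
In 604800 s of true time the clock registers 604800/0.997869 = 606091.8 s, so it gains 1292 s.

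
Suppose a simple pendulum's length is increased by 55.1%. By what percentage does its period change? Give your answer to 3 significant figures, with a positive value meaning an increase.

24.5%

T ∝ √L, so T'/T = √(1.551) = 1.245.
Percentage change in T = (1.245 − 1) × 100% = 24.5%.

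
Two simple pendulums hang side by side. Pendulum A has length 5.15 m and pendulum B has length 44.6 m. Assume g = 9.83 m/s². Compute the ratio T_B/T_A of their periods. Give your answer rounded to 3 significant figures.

2.94

T ∝ √L, so T_B/T_A = √(L_B/L_A) = √(44.6/5.15) = 2.94.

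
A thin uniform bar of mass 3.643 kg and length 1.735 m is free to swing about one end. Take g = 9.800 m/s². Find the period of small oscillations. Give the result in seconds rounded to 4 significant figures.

For a physical pendulum T = 2π√(I/(mgd)), with d = 0.86750 m from pivot to centre of mass.
I_cm = mL²/12 = 3.643 × 1.735²/12 = 0.91385 kg·m²; I = I_cm + md² = 0.91385 + 3.643 × 0.86750² = 3.6554 kg·m².
T = 2π√(3.6554/(3.643 × 9.800 × 0.86750)) = 2.159 s.

2.159 s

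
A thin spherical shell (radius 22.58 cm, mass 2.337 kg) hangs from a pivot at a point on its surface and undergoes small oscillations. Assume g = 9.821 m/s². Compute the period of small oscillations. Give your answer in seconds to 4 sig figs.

1.230 s

I_cm = (2/3)mr² = 0.079436 kg·m². The pivot is at distance d = 0.2258 m from the centre of mass.
By the parallel-axis theorem, I = I_cm + md² = 0.079436 + 0.11915 = 0.19859 kg·m².
T = 2π√(I/(mgd)) = 2π√(0.19859/(2.337 × 9.821 × 0.2258)) = 1.230 s.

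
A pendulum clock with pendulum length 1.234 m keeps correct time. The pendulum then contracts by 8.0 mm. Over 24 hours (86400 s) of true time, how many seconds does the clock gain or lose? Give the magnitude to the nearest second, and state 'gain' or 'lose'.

gain 281 s

T ∝ √L, so T'/T = √(1.22600/1.234) = 0.996753.
In 86400 s of true time the clock registers 86400/0.996753 = 86681.4 s, so it gains 281 s.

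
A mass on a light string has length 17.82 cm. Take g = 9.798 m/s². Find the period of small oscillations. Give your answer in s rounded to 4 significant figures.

0.8474 s

T = 2π√(L/g) = 2π√(0.1782/9.798) = 2π × 0.13486 = 0.8474 s.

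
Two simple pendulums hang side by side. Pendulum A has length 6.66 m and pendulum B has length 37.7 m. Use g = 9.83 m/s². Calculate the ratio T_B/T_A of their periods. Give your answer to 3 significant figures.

2.38

T ∝ √L, so T_B/T_A = √(L_B/L_A) = √(37.7/6.66) = 2.38.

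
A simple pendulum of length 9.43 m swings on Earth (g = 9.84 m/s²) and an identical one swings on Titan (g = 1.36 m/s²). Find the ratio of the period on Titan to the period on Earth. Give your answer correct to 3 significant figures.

2.69

T ∝ 1/√g, so T₂/T₁ = √(g₁/g₂) = √(9.84/1.36) = 2.69.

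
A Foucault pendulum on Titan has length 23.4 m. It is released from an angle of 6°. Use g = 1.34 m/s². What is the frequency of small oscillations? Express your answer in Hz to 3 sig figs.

T = 2π√(L/g) = 2π√(23.4/1.34) = 26.26 s, so f = 1/T = 0.0381 Hz.

0.0381 Hz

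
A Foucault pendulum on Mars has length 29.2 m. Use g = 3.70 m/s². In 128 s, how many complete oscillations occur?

7

T = 2π√(L/g) = 2π√(29.2/3.70) = 17.65 s.
Number of complete oscillations = ⌊128/17.65⌋ = ⌊7.252⌋ = 7.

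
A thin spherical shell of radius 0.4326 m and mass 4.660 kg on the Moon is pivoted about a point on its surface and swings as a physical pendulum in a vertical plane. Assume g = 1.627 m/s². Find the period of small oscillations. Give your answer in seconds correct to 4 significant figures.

4.183 s

I_cm = (2/3)mr² = 0.58139 kg·m². The pivot is at distance d = 0.4326 m from the centre of mass.
By the parallel-axis theorem, I = I_cm + md² = 0.58139 + 0.87209 = 1.4535 kg·m².
T = 2π√(I/(mgd)) = 2π√(1.4535/(4.660 × 1.627 × 0.4326)) = 4.183 s.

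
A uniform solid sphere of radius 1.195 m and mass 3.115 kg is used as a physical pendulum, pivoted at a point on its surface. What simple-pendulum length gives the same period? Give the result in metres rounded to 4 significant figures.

The equivalent simple-pendulum length is L_eq = I/(md), where I is about the pivot and d = 1.1950 m.
I_cm = (2/5)mR² = 1.7793 kg·m², so I = I_cm + md² = 1.7793 + 4.4483 = 6.2276 kg·m².
L_eq = 6.2276/(3.115 × 1.1950) = 1.673 m.

1.673 m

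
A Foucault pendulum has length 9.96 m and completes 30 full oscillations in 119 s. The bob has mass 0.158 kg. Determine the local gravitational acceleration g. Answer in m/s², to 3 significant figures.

25.0 m/s²

T = 119/30 = 3.967 s.
From T = 2π√(L/g), g = 4π²L/T² = 4π² × 9.96/3.967² = 25.0 m/s².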